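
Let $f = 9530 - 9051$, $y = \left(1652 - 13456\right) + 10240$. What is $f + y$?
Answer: $-1085$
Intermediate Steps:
$y = -1564$ ($y = -11804 + 10240 = -1564$)
$f = 479$ ($f = 9530 - 9051 = 479$)
$f + y = 479 - 1564 = -1085$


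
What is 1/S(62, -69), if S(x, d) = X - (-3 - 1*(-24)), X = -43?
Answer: -1/64 ≈ -0.015625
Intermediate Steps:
S(x, d) = -64 (S(x, d) = -43 - (-3 - 1*(-24)) = -43 - (-3 + 24) = -43 - 1*21 = -43 - 21 = -64)
1/S(62, -69) = 1/(-64) = -1/64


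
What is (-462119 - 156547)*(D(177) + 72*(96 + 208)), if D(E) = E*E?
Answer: -32923548522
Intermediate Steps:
D(E) = E²
(-462119 - 156547)*(D(177) + 72*(96 + 208)) = (-462119 - 156547)*(177² + 72*(96 + 208)) = -618666*(31329 + 72*304) = -618666*(31329 + 21888) = -618666*53217 = -32923548522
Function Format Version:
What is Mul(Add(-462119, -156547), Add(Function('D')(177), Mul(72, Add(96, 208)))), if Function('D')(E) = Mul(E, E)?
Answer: -32923548522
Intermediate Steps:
Function('D')(E) = Pow(E, 2)
Mul(Add(-462119, -156547), Add(Function('D')(177), Mul(72, Add(96, 208)))) = Mul(Add(-462119, -156547), Add(Pow(177, 2), Mul(72, Add(96, 208)))) = Mul(-618666, Add(31329, Mul(72, 304))) = Mul(-618666, Add(31329, 21888)) = Mul(-618666, 53217) = -32923548522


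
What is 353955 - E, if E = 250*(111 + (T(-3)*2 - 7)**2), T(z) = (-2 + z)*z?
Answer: 193955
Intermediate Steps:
T(z) = z*(-2 + z)
E = 160000 (E = 250*(111 + (-3*(-2 - 3)*2 - 7)**2) = 250*(111 + (-3*(-5)*2 - 7)**2) = 250*(111 + (15*2 - 7)**2) = 250*(111 + (30 - 7)**2) = 250*(111 + 23**2) = 250*(111 + 529) = 250*640 = 160000)
353955 - E = 353955 - 1*160000 = 353955 - 160000 = 193955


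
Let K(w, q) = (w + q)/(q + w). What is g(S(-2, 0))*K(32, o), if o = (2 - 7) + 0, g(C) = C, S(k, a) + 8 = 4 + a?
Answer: -4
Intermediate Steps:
S(k, a) = -4 + a (S(k, a) = -8 + (4 + a) = -4 + a)
o = -5 (o = -5 + 0 = -5)
K(w, q) = 1 (K(w, q) = (q + w)/(q + w) = 1)
g(S(-2, 0))*K(32, o) = (-4 + 0)*1 = -4*1 = -4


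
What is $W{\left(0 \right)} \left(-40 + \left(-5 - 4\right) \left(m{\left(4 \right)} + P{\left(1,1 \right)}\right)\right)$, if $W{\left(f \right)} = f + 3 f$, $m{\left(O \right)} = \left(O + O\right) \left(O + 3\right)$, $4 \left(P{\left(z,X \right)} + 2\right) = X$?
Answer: $0$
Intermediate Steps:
$P{\left(z,X \right)} = -2 + \frac{X}{4}$
$m{\left(O \right)} = 2 O \left(3 + O\right)$
$W{\left(f \right)} = 4 f$
$W{\left(0 \right)} \left(-40 + \left(-5 - 4\right) \left(m{\left(4 \right)} + P{\left(1,1 \right)}\right)\right) = 4 \cdot 0 \left(-40 + \left(-5 - 4\right) \left(2 \cdot 4 \left(3 + 4\right) + \left(-2 + \frac{1}{4} \cdot 1\right)\right)\right) = 0 \left(-40 + \left(-5 - 4\right) \left(2 \cdot 4 \cdot 7 + \left(-2 + \frac{1}{4}\right)\right)\right) = 0 \left(-40 - 9 \left(56 - \frac{7}{4}\right)\right) = 0 \left(-40 - \frac{1953}{4}\right) = 0 \left(- \frac{2113}{4}\right) = 0$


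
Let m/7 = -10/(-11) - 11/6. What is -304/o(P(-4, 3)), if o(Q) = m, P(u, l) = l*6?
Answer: 20064/427 ≈ 46.988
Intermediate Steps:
P(u, l) = 6*l
m = -427/66 (m = 7*(-10/(-11) - 11/6) = 7*(-10*(-1/11) - 11*1/6) = 7*(10/11 - 11/6) = 7*(-61/66) = -427/66 ≈ -6.4697)
o(Q) = -427/66
-304/o(P(-4, 3)) = -304/(-427/66) = -304*(-66/427) = 20064/427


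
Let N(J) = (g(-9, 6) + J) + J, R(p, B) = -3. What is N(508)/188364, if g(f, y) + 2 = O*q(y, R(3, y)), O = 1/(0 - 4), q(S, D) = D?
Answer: 123/22832 ≈ 0.0053872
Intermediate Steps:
O = -¼ (O = 1/(-4) = -¼ ≈ -0.25000)
g(f, y) = -5/4 (g(f, y) = -2 - ¼*(-3) = -2 + ¾ = -5/4)
N(J) = -5/4 + 2*J (N(J) = (-5/4 + J) + J = -5/4 + 2*J)
N(508)/188364 = (-5/4 + 2*508)/188364 = (-5/4 + 1016)*(1/188364) = (4059/4)*(1/188364) = 123/22832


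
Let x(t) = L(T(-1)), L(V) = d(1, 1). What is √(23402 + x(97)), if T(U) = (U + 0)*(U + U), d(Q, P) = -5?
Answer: √23397 ≈ 152.96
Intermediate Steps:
T(U) = 2*U² (T(U) = U*(2*U) = 2*U²)
L(V) = -5
x(t) = -5
√(23402 + x(97)) = √(23402 - 5) = √23397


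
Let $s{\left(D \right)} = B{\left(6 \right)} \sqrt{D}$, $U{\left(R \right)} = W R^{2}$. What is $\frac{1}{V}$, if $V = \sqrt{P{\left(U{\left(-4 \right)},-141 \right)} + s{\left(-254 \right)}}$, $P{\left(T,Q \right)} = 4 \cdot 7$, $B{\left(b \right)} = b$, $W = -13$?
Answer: $\frac{\sqrt{2}}{2 \sqrt{14 + 3 i \sqrt{254}}} \approx 0.080176 - 0.060066 i$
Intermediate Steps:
$U{\left(R \right)} = - 13 R^{2}$
$P{\left(T,Q \right)} = 28$
$s{\left(D \right)} = 6 \sqrt{D}$
$V = \sqrt{28 + 6 i \sqrt{254}}$ ($V = \sqrt{28 + 6 \sqrt{-254}} = \sqrt{28 + 6 i \sqrt{254}} \approx 7.9887 + 5.985 i$)
$\frac{1}{V} = \frac{1}{\sqrt{28 + 6 i \sqrt{254}}}$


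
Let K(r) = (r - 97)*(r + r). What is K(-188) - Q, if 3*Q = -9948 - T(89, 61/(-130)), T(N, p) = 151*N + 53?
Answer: 344920/3 ≈ 1.1497e+5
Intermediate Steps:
T(N, p) = 53 + 151*N
K(r) = 2*r*(-97 + r) (K(r) = (-97 + r)*(2*r) = 2*r*(-97 + r))
Q = -23440/3 (Q = (-9948 - (53 + 151*89))/3 = (-9948 - (53 + 13439))/3 = (-9948 - 1*13492)/3 = (-9948 - 13492)/3 = (1/3)*(-23440) = -23440/3 ≈ -7813.3)
K(-188) - Q = 2*(-188)*(-97 - 188) - 1*(-23440/3) = 2*(-188)*(-285) + 23440/3 = 107160 + 23440/3 = 344920/3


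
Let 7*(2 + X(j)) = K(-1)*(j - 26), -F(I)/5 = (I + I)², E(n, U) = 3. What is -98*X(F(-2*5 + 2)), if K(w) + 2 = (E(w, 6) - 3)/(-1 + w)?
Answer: -36372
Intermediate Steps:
K(w) = -2 (K(w) = -2 + (3 - 3)/(-1 + w) = -2 + 0/(-1 + w) = -2 + 0 = -2)
F(I) = -20*I² (F(I) = -5*(I + I)² = -5*4*I² = -20*I²)
X(j) = 38/7 - 2*j/7 (X(j) = -2 + (-2*(j - 26))/7 = -2 + (-2*(-26 + j))/7 = -2 + (52 - 2*j)/7 = -2 + (52/7 - 2*j/7) = 38/7 - 2*j/7)
-98*X(F(-2*5 + 2)) = -98*(38/7 - (-40)*(-2*5 + 2)²/7) = -98*(38/7 - (-40)*(-10 + 2)²/7) = -98*(38/7 - (-40)*(-8)²/7) = -98*(38/7 - (-40)*64/7) = -98*(38/7 - 2/7*(-1280)) = -98*(38/7 + 2560/7) = -98*2598/7 = -36372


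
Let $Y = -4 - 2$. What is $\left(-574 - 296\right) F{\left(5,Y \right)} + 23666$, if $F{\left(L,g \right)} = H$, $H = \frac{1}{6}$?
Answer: $23521$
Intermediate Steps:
$Y = -6$ ($Y = -4 - 2 = -6$)
$H = \frac{1}{6} \approx 0.16667$
$F{\left(L,g \right)} = \frac{1}{6}$
$\left(-574 - 296\right) F{\left(5,Y \right)} + 23666 = \left(-574 - 296\right) \frac{1}{6} + 23666 = \left(-870\right) \frac{1}{6} + 23666 = -145 + 23666 = 23521$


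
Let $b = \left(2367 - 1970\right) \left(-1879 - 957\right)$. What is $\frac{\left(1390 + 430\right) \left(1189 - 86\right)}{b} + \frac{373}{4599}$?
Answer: $- \frac{2203087706}{1294494327} \approx -1.7019$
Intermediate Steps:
$b = -1125892$ ($b = 397 \left(-2836\right) = -1125892$)
$\frac{\left(1390 + 430\right) \left(1189 - 86\right)}{b} + \frac{373}{4599} = \frac{\left(1390 + 430\right) \left(1189 - 86\right)}{-1125892} + \frac{373}{4599} = 1820 \cdot 1103 \left(- \frac{1}{1125892}\right) + 373 \cdot \frac{1}{4599} = 2007460 \left(- \frac{1}{1125892}\right) + \frac{373}{4599} = - \frac{501865}{281473} + \frac{373}{4599} = - \frac{2203087706}{1294494327}$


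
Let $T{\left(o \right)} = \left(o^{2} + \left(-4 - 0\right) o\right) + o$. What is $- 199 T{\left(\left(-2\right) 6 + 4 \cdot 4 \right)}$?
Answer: $-796$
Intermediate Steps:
$T{\left(o \right)} = o^{2} - 3 o$ ($T{\left(o \right)} = \left(o^{2} + \left(-4 + 0\right) o\right) + o = \left(o^{2} - 4 o\right) + o = o^{2} - 3 o$)
$- 199 T{\left(\left(-2\right) 6 + 4 \cdot 4 \right)} = - 199 \left(\left(-2\right) 6 + 4 \cdot 4\right) \left(-3 + \left(\left(-2\right) 6 + 4 \cdot 4\right)\right) = - 199 \left(-12 + 16\right) \left(-3 + \left(-12 + 16\right)\right) = - 199 \cdot 4 \left(-3 + 4\right) = - 199 \cdot 4 \cdot 1 = \left(-199\right) 4 = -796$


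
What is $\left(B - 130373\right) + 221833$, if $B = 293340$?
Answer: $384800$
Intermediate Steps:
$\left(B - 130373\right) + 221833 = \left(293340 - 130373\right) + 221833 = 162967 + 221833 = 384800$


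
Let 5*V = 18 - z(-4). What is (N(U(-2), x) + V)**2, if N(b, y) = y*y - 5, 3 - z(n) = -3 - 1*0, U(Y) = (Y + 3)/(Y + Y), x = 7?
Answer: 53824/25 ≈ 2153.0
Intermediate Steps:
U(Y) = (3 + Y)/(2*Y) (U(Y) = (3 + Y)/((2*Y)) = (3 + Y)*(1/(2*Y)) = (3 + Y)/(2*Y))
z(n) = 6 (z(n) = 3 - (-3 - 1*0) = 3 - (-3 + 0) = 3 - 1*(-3) = 3 + 3 = 6)
N(b, y) = -5 + y**2 (N(b, y) = y**2 - 5 = -5 + y**2)
V = 12/5 (V = (18 - 1*6)/5 = (18 - 6)/5 = (1/5)*12 = 12/5 ≈ 2.4000)
(N(U(-2), x) + V)**2 = ((-5 + 7**2) + 12/5)**2 = ((-5 + 49) + 12/5)**2 = (44 + 12/5)**2 = (232/5)**2 = 53824/25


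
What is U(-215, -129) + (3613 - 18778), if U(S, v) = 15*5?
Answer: -15090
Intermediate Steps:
U(S, v) = 75
U(-215, -129) + (3613 - 18778) = 75 + (3613 - 18778) = 75 - 15165 = -15090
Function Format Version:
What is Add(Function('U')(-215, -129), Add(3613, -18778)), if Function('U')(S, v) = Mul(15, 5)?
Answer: -15090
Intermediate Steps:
Function('U')(S, v) = 75
Add(Function('U')(-215, -129), Add(3613, -18778)) = Add(75, Add(3613, -18778)) = Add(75, -15165) = -15090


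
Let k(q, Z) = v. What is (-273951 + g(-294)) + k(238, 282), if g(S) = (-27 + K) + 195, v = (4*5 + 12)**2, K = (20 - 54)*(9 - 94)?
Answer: -269869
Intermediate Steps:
K = 2890 (K = -34*(-85) = 2890)
v = 1024 (v = (20 + 12)**2 = 32**2 = 1024)
k(q, Z) = 1024
g(S) = 3058 (g(S) = (-27 + 2890) + 195 = 2863 + 195 = 3058)
(-273951 + g(-294)) + k(238, 282) = (-273951 + 3058) + 1024 = -270893 + 1024 = -269869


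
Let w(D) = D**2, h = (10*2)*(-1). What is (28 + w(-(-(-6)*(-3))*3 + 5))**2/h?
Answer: -12313081/20 ≈ -6.1565e+5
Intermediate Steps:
h = -20 (h = 20*(-1) = -20)
(28 + w(-(-(-6)*(-3))*3 + 5))**2/h = (28 + (-(-(-6)*(-3))*3 + 5)**2)**2/(-20) = (28 + (-(-3*6)*3 + 5)**2)**2*(-1/20) = (28 + (-(-18)*3 + 5)**2)**2*(-1/20) = (28 + (-1*(-54) + 5)**2)**2*(-1/20) = (28 + (54 + 5)**2)**2*(-1/20) = (28 + 59**2)**2*(-1/20) = (28 + 3481)**2*(-1/20) = 3509**2*(-1/20) = 12313081*(-1/20) = -12313081/20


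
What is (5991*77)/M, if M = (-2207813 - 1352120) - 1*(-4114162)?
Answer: 153769/184743 ≈ 0.83234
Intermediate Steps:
M = 554229 (M = -3559933 + 4114162 = 554229)
(5991*77)/M = (5991*77)/554229 = 461307*(1/554229) = 153769/184743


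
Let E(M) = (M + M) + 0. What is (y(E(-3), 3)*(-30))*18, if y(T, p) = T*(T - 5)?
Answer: -35640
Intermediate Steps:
E(M) = 2*M (E(M) = 2*M + 0 = 2*M)
y(T, p) = T*(-5 + T)
(y(E(-3), 3)*(-30))*18 = (((2*(-3))*(-5 + 2*(-3)))*(-30))*18 = (-6*(-5 - 6)*(-30))*18 = (-6*(-11)*(-30))*18 = (66*(-30))*18 = -1980*18 = -35640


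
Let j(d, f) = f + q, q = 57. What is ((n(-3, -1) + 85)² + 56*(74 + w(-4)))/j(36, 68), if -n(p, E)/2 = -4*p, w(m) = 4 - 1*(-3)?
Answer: 8257/125 ≈ 66.056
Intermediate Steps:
w(m) = 7 (w(m) = 4 + 3 = 7)
n(p, E) = 8*p (n(p, E) = -(-8)*p = 8*p)
j(d, f) = 57 + f (j(d, f) = f + 57 = 57 + f)
((n(-3, -1) + 85)² + 56*(74 + w(-4)))/j(36, 68) = ((8*(-3) + 85)² + 56*(74 + 7))/(57 + 68) = ((-24 + 85)² + 56*81)/125 = (61² + 4536)*(1/125) = (3721 + 4536)*(1/125) = 8257*(1/125) = 8257/125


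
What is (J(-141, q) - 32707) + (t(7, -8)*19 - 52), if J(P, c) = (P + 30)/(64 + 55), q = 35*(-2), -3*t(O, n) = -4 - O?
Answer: -11670425/357 ≈ -32690.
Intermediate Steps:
t(O, n) = 4/3 + O/3 (t(O, n) = -(-4 - O)/3 = 4/3 + O/3)
q = -70
J(P, c) = 30/119 + P/119 (J(P, c) = (30 + P)/119 = (30 + P)*(1/119) = 30/119 + P/119)
(J(-141, q) - 32707) + (t(7, -8)*19 - 52) = ((30/119 + (1/119)*(-141)) - 32707) + ((4/3 + (⅓)*7)*19 - 52) = ((30/119 - 141/119) - 32707) + ((4/3 + 7/3)*19 - 52) = (-111/119 - 32707) + ((11/3)*19 - 52) = -3892244/119 + (209/3 - 52) = -3892244/119 + 53/3 = -11670425/357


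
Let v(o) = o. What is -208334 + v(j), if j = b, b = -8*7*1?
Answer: -208390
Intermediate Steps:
b = -56 (b = -56*1 = -56)
j = -56
-208334 + v(j) = -208334 - 56 = -208390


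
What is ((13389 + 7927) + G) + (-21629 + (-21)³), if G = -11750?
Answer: -21324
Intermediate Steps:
((13389 + 7927) + G) + (-21629 + (-21)³) = ((13389 + 7927) - 11750) + (-21629 + (-21)³) = (21316 - 11750) + (-21629 - 9261) = 9566 - 30890 = -21324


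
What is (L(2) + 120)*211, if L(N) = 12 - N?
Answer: 27430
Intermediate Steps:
(L(2) + 120)*211 = ((12 - 1*2) + 120)*211 = ((12 - 2) + 120)*211 = (10 + 120)*211 = 130*211 = 27430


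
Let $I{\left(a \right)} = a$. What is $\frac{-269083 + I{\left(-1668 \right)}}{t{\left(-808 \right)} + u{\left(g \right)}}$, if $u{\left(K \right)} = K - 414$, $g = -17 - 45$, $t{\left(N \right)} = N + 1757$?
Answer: $- \frac{270751}{473} \approx -572.41$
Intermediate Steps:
$t{\left(N \right)} = 1757 + N$
$g = -62$ ($g = -17 - 45 = -62$)
$u{\left(K \right)} = -414 + K$
$\frac{-269083 + I{\left(-1668 \right)}}{t{\left(-808 \right)} + u{\left(g \right)}} = \frac{-269083 - 1668}{\left(1757 - 808\right) - 476} = - \frac{270751}{949 - 476} = - \frac{270751}{473}$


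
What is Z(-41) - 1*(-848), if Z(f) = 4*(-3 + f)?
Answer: 672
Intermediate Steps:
Z(f) = -12 + 4*f
Z(-41) - 1*(-848) = (-12 + 4*(-41)) - 1*(-848) = (-12 - 164) + 848 = -176 + 848 = 672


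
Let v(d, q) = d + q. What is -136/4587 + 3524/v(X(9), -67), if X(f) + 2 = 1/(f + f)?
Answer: -291131360/5692467 ≈ -51.143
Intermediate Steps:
X(f) = -2 + 1/(2*f) (X(f) = -2 + 1/(f + f) = -2 + 1/(2*f))
-136/4587 + 3524/v(X(9), -67) = -136/4587 + 3524/((-2 + (1/2)/9) - 67) = -136*1/4587 + 3524/((-2 + (1/2)*(1/9)) - 67) = -136/4587 + 3524/((-2 + 1/18) - 67) = -136/4587 + 3524/(-35/18 - 67) = -136/4587 + 3524/(-1241/18) = -136/4587 + 3524*(-18/1241) = -136/4587 - 63432/1241 = -291131360/5692467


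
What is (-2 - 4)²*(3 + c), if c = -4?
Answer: -36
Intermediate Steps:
(-2 - 4)²*(3 + c) = (-2 - 4)²*(3 - 4) = (-6)²*(-1) = 36*(-1) = -36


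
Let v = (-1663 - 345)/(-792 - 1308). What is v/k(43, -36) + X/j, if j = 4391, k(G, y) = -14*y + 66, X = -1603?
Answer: -238746734/657003375 ≈ -0.36339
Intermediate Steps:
v = 502/525 (v = -2008/(-2100) = -2008*(-1/2100) = 502/525 ≈ 0.95619)
k(G, y) = 66 - 14*y
v/k(43, -36) + X/j = 502/(525*(66 - 14*(-36))) - 1603/4391 = 502/(525*(66 + 504)) - 1603*1/4391 = (502/525)/570 - 1603/4391 = (502/525)*(1/570) - 1603/4391 = 251/149625 - 1603/4391 = -238746734/657003375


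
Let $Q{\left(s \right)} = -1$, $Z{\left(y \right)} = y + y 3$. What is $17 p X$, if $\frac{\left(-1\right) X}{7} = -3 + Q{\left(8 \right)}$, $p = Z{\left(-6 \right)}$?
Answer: $-11424$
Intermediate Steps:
$Z{\left(y \right)} = 4 y$ ($Z{\left(y \right)} = y + 3 y = 4 y$)
$p = -24$ ($p = 4 \left(-6\right) = -24$)
$X = 28$ ($X = - 7 \left(-3 - 1\right) = \left(-7\right) \left(-4\right) = 28$)
$17 p X = 17 \left(-24\right) 28 = \left(-408\right) 28 = -11424$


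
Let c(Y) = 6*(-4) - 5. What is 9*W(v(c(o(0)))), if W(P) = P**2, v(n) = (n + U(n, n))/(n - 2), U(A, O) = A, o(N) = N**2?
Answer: 30276/961 ≈ 31.505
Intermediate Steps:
c(Y) = -29 (c(Y) = -24 - 5 = -29)
v(n) = 2*n/(-2 + n) (v(n) = (n + n)/(n - 2) = (2*n)/(-2 + n) = 2*n/(-2 + n))
9*W(v(c(o(0)))) = 9*(2*(-29)/(-2 - 29))**2 = 9*(2*(-29)/(-31))**2 = 9*(2*(-29)*(-1/31))**2 = 9*(58/31)**2 = 9*(3364/961) = 30276/961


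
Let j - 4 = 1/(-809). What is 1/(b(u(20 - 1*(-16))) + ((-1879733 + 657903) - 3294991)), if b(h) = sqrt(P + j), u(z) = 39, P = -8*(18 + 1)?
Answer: -1218036063/5501650868155634 - I*sqrt(96863997)/16504952604466902 ≈ -2.2139e-7 - 5.963e-13*I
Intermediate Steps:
j = 3235/809 (j = 4 + 1/(-809) = 4 - 1/809 = 3235/809 ≈ 3.9988)
P = -152 (P = -8*19 = -152)
b(h) = I*sqrt(96863997)/809 (b(h) = sqrt(-152 + 3235/809) = sqrt(-119733/809) = I*sqrt(96863997)/809)
1/(b(u(20 - 1*(-16))) + ((-1879733 + 657903) - 3294991)) = 1/(I*sqrt(96863997)/809 + ((-1879733 + 657903) - 3294991)) = 1/(I*sqrt(96863997)/809 + (-1221830 - 3294991)) = 1/(I*sqrt(96863997)/809 - 4516821) = 1/(-4516821 + I*sqrt(96863997)/809)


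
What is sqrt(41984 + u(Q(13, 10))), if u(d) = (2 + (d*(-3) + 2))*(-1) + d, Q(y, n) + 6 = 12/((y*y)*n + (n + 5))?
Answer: 2*sqrt(30491805685)/1705 ≈ 204.83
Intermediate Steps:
Q(y, n) = -6 + 12/(5 + n + n*y**2) (Q(y, n) = -6 + 12/((y*y)*n + (n + 5)) = -6 + 12/(y**2*n + (5 + n)) = -6 + 12/(n*y**2 + (5 + n)) = -6 + 12/(5 + n + n*y**2))
u(d) = -4 + 4*d (u(d) = (2 + (-3*d + 2))*(-1) + d = (2 + (2 - 3*d))*(-1) + d = (4 - 3*d)*(-1) + d = (-4 + 3*d) + d = -4 + 4*d)
sqrt(41984 + u(Q(13, 10))) = sqrt(41984 + (-4 + 4*(6*(-3 - 1*10 - 1*10*13**2)/(5 + 10 + 10*13**2)))) = sqrt(41984 + (-4 + 4*(6*(-3 - 10 - 1*10*169)/(5 + 10 + 10*169)))) = sqrt(41984 + (-4 + 4*(6*(-3 - 10 - 1690)/(5 + 10 + 1690)))) = sqrt(41984 + (-4 + 4*(6*(-1703)/1705))) = sqrt(41984 + (-4 + 4*(6*(1/1705)*(-1703)))) = sqrt(41984 + (-4 + 4*(-10218/1705))) = sqrt(41984 + (-4 - 40872/1705)) = sqrt(41984 - 47692/1705) = sqrt(71535028/1705) = 2*sqrt(30491805685)/1705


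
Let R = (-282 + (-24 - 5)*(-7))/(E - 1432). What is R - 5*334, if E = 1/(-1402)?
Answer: -3352689792/2007665 ≈ -1669.9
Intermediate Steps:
E = -1/1402 ≈ -0.00071327
R = 110758/2007665 (R = (-282 + (-24 - 5)*(-7))/(-1/1402 - 1432) = (-282 - 29*(-7))/(-2007665/1402) = (-282 + 203)*(-1402/2007665) = -79*(-1402/2007665) = 110758/2007665 ≈ 0.055168)
R - 5*334 = 110758/2007665 - 5*334 = 110758/2007665 - 1*1670 = 110758/2007665 - 1670 = -3352689792/2007665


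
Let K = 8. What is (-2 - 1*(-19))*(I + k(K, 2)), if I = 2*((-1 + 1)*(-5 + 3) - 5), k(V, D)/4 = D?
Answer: -34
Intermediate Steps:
k(V, D) = 4*D
I = -10 (I = 2*(0*(-2) - 5) = 2*(0 - 5) = 2*(-5) = -10)
(-2 - 1*(-19))*(I + k(K, 2)) = (-2 - 1*(-19))*(-10 + 4*2) = (-2 + 19)*(-10 + 8) = 17*(-2) = -34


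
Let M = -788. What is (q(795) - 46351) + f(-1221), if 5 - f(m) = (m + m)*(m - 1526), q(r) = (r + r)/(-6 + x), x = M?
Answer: -2681545235/397 ≈ -6.7545e+6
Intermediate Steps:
x = -788
q(r) = -r/397 (q(r) = (r + r)/(-6 - 788) = (2*r)/(-794) = (2*r)*(-1/794) = -r/397)
f(m) = 5 - 2*m*(-1526 + m) (f(m) = 5 - (m + m)*(m - 1526) = 5 - 2*m*(-1526 + m))
(q(795) - 46351) + f(-1221) = (-1/397*795 - 46351) + (5 - 2*(-1221)**2 + 3052*(-1221)) = (-795/397 - 46351) + (5 - 2*1490841 - 3726492) = -18402142/397 + (5 - 2981682 - 3726492) = -18402142/397 - 6708169 = -2681545235/397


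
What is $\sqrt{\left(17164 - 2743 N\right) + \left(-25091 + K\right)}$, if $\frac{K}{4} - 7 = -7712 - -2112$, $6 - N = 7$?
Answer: $166 i \approx 166.0 i$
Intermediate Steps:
$N = -1$ ($N = 6 - 7 = -1$)
$K = -22372$ ($K = 28 + 4 \left(-7712 - -2112\right) = 28 + 4 \left(-7712 + 2112\right) = 28 + 4 \left(-5600\right) = 28 - 22400 = -22372$)
$\sqrt{\left(17164 - 2743 N\right) + \left(-25091 + K\right)} = \sqrt{\left(17164 - -2743\right) - 47463} = \sqrt{\left(17164 + 2743\right) - 47463} = \sqrt{19907 - 47463} = \sqrt{-27556} = 166 i$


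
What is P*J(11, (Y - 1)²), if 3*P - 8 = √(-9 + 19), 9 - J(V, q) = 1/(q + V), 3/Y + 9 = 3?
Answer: 3784/159 + 473*√10/159 ≈ 33.206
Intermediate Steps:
Y = -½ (Y = 3/(-9 + 3) = 3/(-6) = 3*(-⅙) = -½ ≈ -0.50000)
J(V, q) = 9 - 1/(V + q) (J(V, q) = 9 - 1/(q + V) = 9 - 1/(V + q))
P = 8/3 + √10/3 (P = 8/3 + √(-9 + 19)/3 = 8/3 + √10/3 ≈ 3.7208)
P*J(11, (Y - 1)²) = (8/3 + √10/3)*((-1 + 9*11 + 9*(-½ - 1)²)/(11 + (-½ - 1)²)) = (8/3 + √10/3)*((-1 + 99 + 9*(-3/2)²)/(11 + (-3/2)²)) = (8/3 + √10/3)*((-1 + 99 + 9*(9/4))/(11 + 9/4)) = (8/3 + √10/3)*((-1 + 99 + 81/4)/(53/4)) = (8/3 + √10/3)*((4/53)*(473/4)) = (8/3 + √10/3)*(473/53) = 3784/159 + 473*√10/159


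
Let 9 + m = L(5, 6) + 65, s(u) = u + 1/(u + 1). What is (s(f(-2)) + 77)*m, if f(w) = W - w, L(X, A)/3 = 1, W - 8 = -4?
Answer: 34338/7 ≈ 4905.4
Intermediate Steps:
W = 4 (W = 8 - 4 = 4)
L(X, A) = 3 (L(X, A) = 3*1 = 3)
f(w) = 4 - w
s(u) = u + 1/(1 + u)
m = 59 (m = -9 + (3 + 65) = -9 + 68 = 59)
(s(f(-2)) + 77)*m = ((1 + (4 - 1*(-2)) + (4 - 1*(-2))²)/(1 + (4 - 1*(-2))) + 77)*59 = ((1 + (4 + 2) + (4 + 2)²)/(1 + (4 + 2)) + 77)*59 = ((1 + 6 + 6²)/(1 + 6) + 77)*59 = ((1 + 6 + 36)/7 + 77)*59 = ((⅐)*43 + 77)*59 = (43/7 + 77)*59 = (582/7)*59 = 34338/7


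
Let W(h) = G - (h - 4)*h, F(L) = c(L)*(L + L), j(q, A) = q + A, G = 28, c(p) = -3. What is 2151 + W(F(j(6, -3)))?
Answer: 1783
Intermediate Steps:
j(q, A) = A + q
F(L) = -6*L (F(L) = -3*(L + L) = -6*L)
W(h) = 28 - h*(-4 + h) (W(h) = 28 - (h - 4)*h = 28 - (-4 + h)*h = 28 - h*(-4 + h))
2151 + W(F(j(6, -3))) = 2151 + (28 - (-6*(-3 + 6))² + 4*(-6*(-3 + 6))) = 2151 + (28 - (-6*3)² + 4*(-6*3)) = 2151 + (28 - 1*(-18)² + 4*(-18)) = 2151 + (28 - 1*324 - 72) = 2151 + (28 - 324 - 72) = 2151 - 368 = 1783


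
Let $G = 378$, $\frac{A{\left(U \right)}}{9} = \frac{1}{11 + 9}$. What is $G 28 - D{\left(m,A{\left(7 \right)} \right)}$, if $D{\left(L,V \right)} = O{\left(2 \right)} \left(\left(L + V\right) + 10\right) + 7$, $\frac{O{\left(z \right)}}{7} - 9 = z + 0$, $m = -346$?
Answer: $\frac{728287}{20} \approx 36414.0$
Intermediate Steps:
$A{\left(U \right)} = \frac{9}{20}$ ($A{\left(U \right)} = \frac{9}{11 + 9} = \frac{9}{20}$)
$O{\left(z \right)} = 63 + 7 z$ ($O{\left(z \right)} = 63 + 7 \left(z + 0\right) = 63 + 7 z$)
$D{\left(L,V \right)} = 777 + 77 L + 77 V$ ($D{\left(L,V \right)} = \left(63 + 7 \cdot 2\right) \left(\left(L + V\right) + 10\right) + 7 = \left(63 + 14\right) \left(10 + L + V\right) + 7 = 77 \left(10 + L + V\right) + 7 = \left(770 + 77 L + 77 V\right) + 7 = 777 + 77 L + 77 V$)
$G 28 - D{\left(m,A{\left(7 \right)} \right)} = 378 \cdot 28 - \left(777 + 77 \left(-346\right) + 77 \cdot \frac{9}{20}\right) = 10584 - \left(777 - 26642 + \frac{693}{20}\right) = 10584 - - \frac{516607}{20} = 10584 + \frac{516607}{20} = \frac{728287}{20}$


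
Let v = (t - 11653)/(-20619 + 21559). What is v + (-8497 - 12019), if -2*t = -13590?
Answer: -9644949/470 ≈ -20521.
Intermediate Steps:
t = 6795 (t = -½*(-13590) = 6795)
v = -2429/470 (v = (6795 - 11653)/(-20619 + 21559) = -4858/940 = -4858*1/940 = -2429/470 ≈ -5.1681)
v + (-8497 - 12019) = -2429/470 + (-8497 - 12019) = -2429/470 - 20516 = -9644949/470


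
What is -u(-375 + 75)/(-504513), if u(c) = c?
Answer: -100/168171 ≈ -0.00059463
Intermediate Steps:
-u(-375 + 75)/(-504513) = -(-375 + 75)/(-504513) = -(-300)*(-1)/504513 = -1*100/168171 = -100/168171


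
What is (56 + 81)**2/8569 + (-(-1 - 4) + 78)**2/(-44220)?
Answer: 70084849/34447380 ≈ 2.0345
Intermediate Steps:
(56 + 81)**2/8569 + (-(-1 - 4) + 78)**2/(-44220) = 137**2*(1/8569) + (-1*(-5) + 78)**2*(-1/44220) = 18769*(1/8569) + (5 + 78)**2*(-1/44220) = 18769/8569 + 83**2*(-1/44220) = 18769/8569 + 6889*(-1/44220) = 18769/8569 - 6889/44220 = 70084849/34447380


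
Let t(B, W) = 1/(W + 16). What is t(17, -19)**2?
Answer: 1/9 ≈ 0.11111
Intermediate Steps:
t(B, W) = 1/(16 + W)
t(17, -19)**2 = (1/(16 - 19))**2 = (1/(-3))**2 = (-1/3)**2 = 1/9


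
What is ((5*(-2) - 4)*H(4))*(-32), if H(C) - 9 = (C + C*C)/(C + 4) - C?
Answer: 3360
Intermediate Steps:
H(C) = 9 - C + (C + C**2)/(4 + C) (H(C) = 9 + ((C + C*C)/(C + 4) - C) = 9 + ((C + C**2)/(4 + C) - C) = 9 + (-C + (C + C**2)/(4 + C)) = 9 - C + (C + C**2)/(4 + C))
((5*(-2) - 4)*H(4))*(-32) = ((5*(-2) - 4)*(6*(6 + 4)/(4 + 4)))*(-32) = ((-10 - 4)*(6*10/8))*(-32) = -84*10/8*(-32) = -14*15/2*(-32) = -105*(-32) = 3360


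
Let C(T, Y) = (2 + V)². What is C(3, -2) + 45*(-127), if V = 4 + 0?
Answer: -5679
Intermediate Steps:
V = 4
C(T, Y) = 36 (C(T, Y) = (2 + 4)² = 6² = 36)
C(3, -2) + 45*(-127) = 36 + 45*(-127) = 36 - 5715 = -5679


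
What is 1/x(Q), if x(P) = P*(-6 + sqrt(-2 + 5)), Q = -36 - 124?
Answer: 1/880 + sqrt(3)/5280 ≈ 0.0014644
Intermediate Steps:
Q = -160
x(P) = P*(-6 + sqrt(3))
1/x(Q) = 1/(-160*(-6 + sqrt(3))) = 1/(960 - 160*sqrt(3))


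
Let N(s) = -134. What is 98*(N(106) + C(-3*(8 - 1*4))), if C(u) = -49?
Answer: -17934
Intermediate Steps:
98*(N(106) + C(-3*(8 - 1*4))) = 98*(-134 - 49) = 98*(-183) = -17934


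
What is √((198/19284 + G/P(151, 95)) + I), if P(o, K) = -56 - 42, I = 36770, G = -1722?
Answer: √18620402498474/22498 ≈ 191.80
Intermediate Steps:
P(o, K) = -98
√((198/19284 + G/P(151, 95)) + I) = √((198/19284 - 1722/(-98)) + 36770) = √((198*(1/19284) - 1722*(-1/98)) + 36770) = √((33/3214 + 123/7) + 36770) = √(395553/22498 + 36770) = √(827647013/22498) = √18620402498474/22498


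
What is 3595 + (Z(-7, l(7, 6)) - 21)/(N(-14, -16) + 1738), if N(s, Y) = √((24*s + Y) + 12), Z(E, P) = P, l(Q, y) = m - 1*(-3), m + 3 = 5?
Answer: 1357551209/377623 + 4*I*√85/377623 ≈ 3595.0 + 9.7659e-5*I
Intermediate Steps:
m = 2 (m = -3 + 5 = 2)
l(Q, y) = 5 (l(Q, y) = 2 - 1*(-3) = 2 + 3 = 5)
N(s, Y) = √(12 + Y + 24*s) (N(s, Y) = √((Y + 24*s) + 12) = √(12 + Y + 24*s))
3595 + (Z(-7, l(7, 6)) - 21)/(N(-14, -16) + 1738) = 3595 + (5 - 21)/(√(12 - 16 + 24*(-14)) + 1738) = 3595 - 16/(√(12 - 16 - 336) + 1738) = 3595 - 16/(√(-340) + 1738) = 3595 - 16/(2*I*√85 + 1738) = 3595 - 16/(1738 + 2*I*√85)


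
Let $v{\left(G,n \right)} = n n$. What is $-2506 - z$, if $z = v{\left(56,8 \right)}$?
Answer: $-2570$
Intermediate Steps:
$v{\left(G,n \right)} = n^{2}$
$z = 64$ ($z = 8^{2} = 64$)
$-2506 - z = -2506 - 64 = -2570$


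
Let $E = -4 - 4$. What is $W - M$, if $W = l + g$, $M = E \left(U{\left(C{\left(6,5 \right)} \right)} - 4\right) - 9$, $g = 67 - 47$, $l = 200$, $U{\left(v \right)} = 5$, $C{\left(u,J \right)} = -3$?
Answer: $237$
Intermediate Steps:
$g = 20$ ($g = 67 - 47 = 20$)
$E = -8$ ($E = -4 - 4 = -8$)
$M = -17$ ($M = - 8 \left(5 - 4\right) - 9 = \left(-8\right) 1 - 9 = -8 - 9 = -17$)
$W = 220$ ($W = 200 + 20 = 220$)
$W - M = 220 - -17 = 220 + 17 = 237$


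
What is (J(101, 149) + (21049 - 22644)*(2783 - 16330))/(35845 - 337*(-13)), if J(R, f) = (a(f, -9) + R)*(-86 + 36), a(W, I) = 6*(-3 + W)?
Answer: 21558615/40226 ≈ 535.94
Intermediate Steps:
a(W, I) = -18 + 6*W
J(R, f) = 900 - 300*f - 50*R (J(R, f) = ((-18 + 6*f) + R)*(-86 + 36) = (-18 + R + 6*f)*(-50) = 900 - 300*f - 50*R)
(J(101, 149) + (21049 - 22644)*(2783 - 16330))/(35845 - 337*(-13)) = ((900 - 300*149 - 50*101) + (21049 - 22644)*(2783 - 16330))/(35845 - 337*(-13)) = ((900 - 44700 - 5050) - 1595*(-13547))/(35845 + 4381) = (-48850 + 21607465)/40226 = 21558615*(1/40226) = 21558615/40226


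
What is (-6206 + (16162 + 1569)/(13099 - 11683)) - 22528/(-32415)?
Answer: -31582946203/5099960 ≈ -6192.8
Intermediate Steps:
(-6206 + (16162 + 1569)/(13099 - 11683)) - 22528/(-32415) = (-6206 + 17731/1416) - 22528*(-1/32415) = (-6206 + 17731*(1/1416)) + 22528/32415 = (-6206 + 17731/1416) + 22528/32415 = -8769965/1416 + 22528/32415 = -31582946203/5099960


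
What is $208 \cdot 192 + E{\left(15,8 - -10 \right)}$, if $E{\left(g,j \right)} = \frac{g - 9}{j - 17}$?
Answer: $39942$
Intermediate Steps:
$E{\left(g,j \right)} = \frac{-9 + g}{-17 + j}$
$208 \cdot 192 + E{\left(15,8 - -10 \right)} = 208 \cdot 192 + \frac{-9 + 15}{-17 + \left(8 - -10\right)} = 39936 + \frac{1}{-17 + \left(8 + 10\right)} 6 = 39936 + \frac{1}{-17 + 18} \cdot 6 = 39936 + 1^{-1} \cdot 6 = 39936 + 1 \cdot 6 = 39936 + 6 = 39942$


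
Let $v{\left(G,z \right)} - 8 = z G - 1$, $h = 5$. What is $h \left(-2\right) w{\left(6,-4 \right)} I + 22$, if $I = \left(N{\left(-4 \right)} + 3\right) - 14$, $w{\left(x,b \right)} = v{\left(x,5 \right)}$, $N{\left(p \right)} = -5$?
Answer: $5942$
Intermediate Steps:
$v{\left(G,z \right)} = 7 + G z$ ($v{\left(G,z \right)} = 8 + \left(z G - 1\right) = 8 + \left(G z - 1\right) = 8 + \left(-1 + G z\right) = 7 + G z$)
$w{\left(x,b \right)} = 7 + 5 x$ ($w{\left(x,b \right)} = 7 + x 5 = 7 + 5 x$)
$I = -16$ ($I = \left(-5 + 3\right) - 14 = -2 - 14 = -16$)
$h \left(-2\right) w{\left(6,-4 \right)} I + 22 = 5 \left(-2\right) \left(7 + 5 \cdot 6\right) \left(-16\right) + 22 = - 10 \left(7 + 30\right) \left(-16\right) + 22 = \left(-10\right) 37 \left(-16\right) + 22 = \left(-370\right) \left(-16\right) + 22 = 5920 + 22 = 5942$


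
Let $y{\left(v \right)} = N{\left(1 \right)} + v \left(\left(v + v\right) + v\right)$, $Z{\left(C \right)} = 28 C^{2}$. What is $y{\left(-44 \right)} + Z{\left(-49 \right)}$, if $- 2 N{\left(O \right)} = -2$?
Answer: $73037$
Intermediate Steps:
$N{\left(O \right)} = 1$ ($N{\left(O \right)} = \left(- \frac{1}{2}\right) \left(-2\right) = 1$)
$y{\left(v \right)} = 1 + 3 v^{2}$ ($y{\left(v \right)} = 1 + v \left(\left(v + v\right) + v\right) = 1 + v \left(2 v + v\right) = 1 + v 3 v = 1 + 3 v^{2}$)
$y{\left(-44 \right)} + Z{\left(-49 \right)} = \left(1 + 3 \left(-44\right)^{2}\right) + 28 \left(-49\right)^{2} = \left(1 + 3 \cdot 1936\right) + 28 \cdot 2401 = \left(1 + 5808\right) + 67228 = 5809 + 67228 = 73037$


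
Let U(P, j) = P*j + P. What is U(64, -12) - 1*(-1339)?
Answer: 635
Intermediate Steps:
U(P, j) = P + P*j
U(64, -12) - 1*(-1339) = 64*(1 - 12) - 1*(-1339) = 64*(-11) + 1339 = -704 + 1339 = 635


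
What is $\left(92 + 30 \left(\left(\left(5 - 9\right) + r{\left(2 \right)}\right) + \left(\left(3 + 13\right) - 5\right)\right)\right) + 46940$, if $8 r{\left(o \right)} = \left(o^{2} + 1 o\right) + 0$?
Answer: $\frac{94529}{2} \approx 47265.0$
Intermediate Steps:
$r{\left(o \right)} = \frac{o}{8} + \frac{o^{2}}{8}$ ($r{\left(o \right)} = \frac{\left(o^{2} + 1 o\right) + 0}{8} = \frac{\left(o^{2} + o\right) + 0}{8} = \frac{\left(o + o^{2}\right) + 0}{8} = \frac{o + o^{2}}{8} = \frac{o}{8} + \frac{o^{2}}{8}$)
$\left(92 + 30 \left(\left(\left(5 - 9\right) + r{\left(2 \right)}\right) + \left(\left(3 + 13\right) - 5\right)\right)\right) + 46940 = \left(92 + 30 \left(\left(\left(5 - 9\right) + \frac{1}{8} \cdot 2 \left(1 + 2\right)\right) + \left(\left(3 + 13\right) - 5\right)\right)\right) + 46940 = \left(92 + 30 \left(\left(-4 + \frac{1}{8} \cdot 2 \cdot 3\right) + \left(16 - 5\right)\right)\right) + 46940 = \left(92 + 30 \left(\left(-4 + \frac{3}{4}\right) + 11\right)\right) + 46940 = \left(92 + 30 \left(- \frac{13}{4} + 11\right)\right) + 46940 = \left(92 + 30 \cdot \frac{31}{4}\right) + 46940 = \left(92 + \frac{465}{2}\right) + 46940 = \frac{649}{2} + 46940 = \frac{94529}{2}$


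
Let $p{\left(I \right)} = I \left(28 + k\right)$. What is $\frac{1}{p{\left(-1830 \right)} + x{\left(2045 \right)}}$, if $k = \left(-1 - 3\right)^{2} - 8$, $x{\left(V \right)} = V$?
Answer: $- \frac{1}{63835} \approx -1.5665 \cdot 10^{-5}$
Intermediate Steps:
$k = 8$ ($k = \left(-4\right)^{2} - 8 = 16 - 8 = 8$)
$p{\left(I \right)} = 36 I$ ($p{\left(I \right)} = I \left(28 + 8\right) = I 36 = 36 I$)
$\frac{1}{p{\left(-1830 \right)} + x{\left(2045 \right)}} = \frac{1}{36 \left(-1830\right) + 2045} = \frac{1}{-65880 + 2045} = \frac{1}{-63835} = - \frac{1}{63835}$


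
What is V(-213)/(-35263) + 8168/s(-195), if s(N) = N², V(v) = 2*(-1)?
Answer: 288104234/1340875575 ≈ 0.21486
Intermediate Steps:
V(v) = -2
V(-213)/(-35263) + 8168/s(-195) = -2/(-35263) + 8168/((-195)²) = -2*(-1/35263) + 8168/38025 = 2/35263 + 8168*(1/38025) = 2/35263 + 8168/38025 = 288104234/1340875575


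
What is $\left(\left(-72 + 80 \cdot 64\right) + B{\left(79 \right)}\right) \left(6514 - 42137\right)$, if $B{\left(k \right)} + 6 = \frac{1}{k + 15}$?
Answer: $- \frac{16883485227}{94} \approx -1.7961 \cdot 10^{8}$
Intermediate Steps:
$B{\left(k \right)} = -6 + \frac{1}{15 + k}$ ($B{\left(k \right)} = -6 + \frac{1}{k + 15} = -6 + \frac{1}{15 + k}$)
$\left(\left(-72 + 80 \cdot 64\right) + B{\left(79 \right)}\right) \left(6514 - 42137\right) = \left(\left(-72 + 80 \cdot 64\right) + \frac{-89 - 474}{15 + 79}\right) \left(6514 - 42137\right) = \left(\left(-72 + 5120\right) + \frac{-89 - 474}{94}\right) \left(-35623\right) = \left(5048 + \frac{1}{94} \left(-563\right)\right) \left(-35623\right) = \left(5048 - \frac{563}{94}\right) \left(-35623\right) = \frac{473949}{94} \left(-35623\right) = - \frac{16883485227}{94}$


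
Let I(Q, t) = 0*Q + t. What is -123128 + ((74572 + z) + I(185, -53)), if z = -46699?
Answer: -95308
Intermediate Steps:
I(Q, t) = t (I(Q, t) = 0 + t = t)
-123128 + ((74572 + z) + I(185, -53)) = -123128 + ((74572 - 46699) - 53) = -123128 + (27873 - 53) = -123128 + 27820 = -95308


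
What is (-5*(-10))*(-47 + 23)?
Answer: -1200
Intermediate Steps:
(-5*(-10))*(-47 + 23) = 50*(-24) = -1200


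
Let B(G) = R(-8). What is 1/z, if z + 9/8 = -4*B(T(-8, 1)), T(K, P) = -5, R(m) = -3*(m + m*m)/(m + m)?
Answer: -8/345 ≈ -0.023188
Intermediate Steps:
R(m) = -3*(m + m²)/(2*m)
B(G) = 21/2 (B(G) = -3/2 - 3/2*(-8) = -3/2 + 12 = 21/2)
z = -345/8 (z = -9/8 - 4*21/2 = -9/8 - 42 = -345/8 ≈ -43.125)
1/z = 1/(-345/8) = -8/345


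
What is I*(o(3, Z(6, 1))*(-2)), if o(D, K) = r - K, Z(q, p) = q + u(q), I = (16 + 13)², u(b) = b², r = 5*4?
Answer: 37004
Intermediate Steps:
r = 20
I = 841 (I = 29² = 841)
Z(q, p) = q + q²
o(D, K) = 20 - K
I*(o(3, Z(6, 1))*(-2)) = 841*((20 - 6*(1 + 6))*(-2)) = 841*((20 - 6*7)*(-2)) = 841*((20 - 1*42)*(-2)) = 841*((20 - 42)*(-2)) = 841*(-22*(-2)) = 841*44 = 37004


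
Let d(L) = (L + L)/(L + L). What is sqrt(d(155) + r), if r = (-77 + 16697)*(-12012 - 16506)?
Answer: I*sqrt(473969159) ≈ 21771.0*I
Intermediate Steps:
d(L) = 1 (d(L) = (2*L)/((2*L)) = (2*L)*(1/(2*L)) = 1)
r = -473969160 (r = 16620*(-28518) = -473969160)
sqrt(d(155) + r) = sqrt(1 - 473969160) = sqrt(-473969159) = I*sqrt(473969159)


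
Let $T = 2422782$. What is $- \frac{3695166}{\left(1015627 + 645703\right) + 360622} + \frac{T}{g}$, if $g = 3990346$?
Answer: $- \frac{820520163081}{672357339616} \approx -1.2204$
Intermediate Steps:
$- \frac{3695166}{\left(1015627 + 645703\right) + 360622} + \frac{T}{g} = - \frac{3695166}{\left(1015627 + 645703\right) + 360622} + \frac{2422782}{3990346} = - \frac{3695166}{1661330 + 360622} + 2422782 \cdot \frac{1}{3990346} = - \frac{3695166}{2021952} + \frac{1211391}{1995173} = \left(-3695166\right) \frac{1}{2021952} + \frac{1211391}{1995173} = - \frac{615861}{336992} + \frac{1211391}{1995173} = - \frac{820520163081}{672357339616}$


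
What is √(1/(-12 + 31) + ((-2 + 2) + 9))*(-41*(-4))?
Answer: 328*√817/19 ≈ 493.44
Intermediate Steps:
√(1/(-12 + 31) + ((-2 + 2) + 9))*(-41*(-4)) = √(1/19 + (0 + 9))*164 = √(1/19 + 9)*164 = √(172/19)*164 = (2*√817/19)*164 = 328*√817/19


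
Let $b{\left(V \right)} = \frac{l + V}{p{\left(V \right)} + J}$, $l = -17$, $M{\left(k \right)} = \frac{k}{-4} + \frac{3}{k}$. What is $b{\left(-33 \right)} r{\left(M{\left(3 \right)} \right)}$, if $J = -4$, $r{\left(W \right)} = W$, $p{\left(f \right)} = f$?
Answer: $\frac{25}{74} \approx 0.33784$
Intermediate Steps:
$M{\left(k \right)} = \frac{3}{k} - \frac{k}{4}$ ($M{\left(k \right)} = k \left(- \frac{1}{4}\right) + \frac{3}{k} = - \frac{k}{4} + \frac{3}{k} = \frac{3}{k} - \frac{k}{4}$)
$b{\left(V \right)} = \frac{-17 + V}{-4 + V}$ ($b{\left(V \right)} = \frac{-17 + V}{V - 4} = \frac{-17 + V}{-4 + V}$)
$b{\left(-33 \right)} r{\left(M{\left(3 \right)} \right)} = \frac{-17 - 33}{-4 - 33} \left(\frac{3}{3} - \frac{3}{4}\right) = \frac{1}{-37} \left(-50\right) \left(3 \cdot \frac{1}{3} - \frac{3}{4}\right) = \left(- \frac{1}{37}\right) \left(-50\right) \left(1 - \frac{3}{4}\right) = \frac{50}{37} \cdot \frac{1}{4} = \frac{25}{74}$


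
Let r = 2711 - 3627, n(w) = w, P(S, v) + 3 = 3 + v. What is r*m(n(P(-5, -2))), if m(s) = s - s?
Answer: 0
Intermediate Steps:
P(S, v) = v (P(S, v) = -3 + (3 + v) = v)
m(s) = 0
r = -916
r*m(n(P(-5, -2))) = -916*0 = 0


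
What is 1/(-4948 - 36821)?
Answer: -1/41769 ≈ -2.3941e-5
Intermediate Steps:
1/(-4948 - 36821) = 1/(-41769) = -1/41769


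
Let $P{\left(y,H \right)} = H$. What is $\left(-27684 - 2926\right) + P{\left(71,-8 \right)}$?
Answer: $-30618$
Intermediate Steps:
$\left(-27684 - 2926\right) + P{\left(71,-8 \right)} = \left(-27684 - 2926\right) - 8 = -30610 - 8 = -30618$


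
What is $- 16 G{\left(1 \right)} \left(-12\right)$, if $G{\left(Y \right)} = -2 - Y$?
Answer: $-576$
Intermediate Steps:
$- 16 G{\left(1 \right)} \left(-12\right) = - 16 \left(-2 - 1\right) \left(-12\right) = \left(-16\right) \left(-3\right) \left(-12\right) = 48 \left(-12\right) = -576$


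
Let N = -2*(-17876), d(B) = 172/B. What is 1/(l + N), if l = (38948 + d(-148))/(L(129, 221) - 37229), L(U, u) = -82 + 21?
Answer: 125430/4484242357 ≈ 2.7971e-5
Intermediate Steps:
L(U, u) = -61
N = 35752
l = -131003/125430 (l = (38948 + 172/(-148))/(-61 - 37229) = (38948 + 172*(-1/148))/(-37290) = (38948 - 43/37)*(-1/37290) = (1441033/37)*(-1/37290) = -131003/125430 ≈ -1.0444)
1/(l + N) = 1/(-131003/125430 + 35752) = 1/(4484242357/125430) = 125430/4484242357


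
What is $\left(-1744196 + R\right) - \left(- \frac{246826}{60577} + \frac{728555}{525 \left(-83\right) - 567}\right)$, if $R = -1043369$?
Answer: $- \frac{7453865721301183}{2673989934} \approx -2.7875 \cdot 10^{6}$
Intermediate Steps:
$\left(-1744196 + R\right) - \left(- \frac{246826}{60577} + \frac{728555}{525 \left(-83\right) - 567}\right) = \left(-1744196 - 1043369\right) - \left(- \frac{246826}{60577} + \frac{728555}{525 \left(-83\right) - 567}\right) = -2787565 - \left(- \frac{246826}{60577} + \frac{728555}{-43575 - 567}\right) = -2787565 - \left(- \frac{246826}{60577} + \frac{728555}{-44142}\right) = -2787565 + \left(\frac{246826}{60577} - - \frac{728555}{44142}\right) = -2787565 + \left(\frac{246826}{60577} + \frac{728555}{44142}\right) = -2787565 + \frac{55029069527}{2673989934} = - \frac{7453865721301183}{2673989934}$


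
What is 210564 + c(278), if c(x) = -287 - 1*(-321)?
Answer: 210598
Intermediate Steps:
c(x) = 34 (c(x) = -287 + 321 = 34)
210564 + c(278) = 210564 + 34 = 210598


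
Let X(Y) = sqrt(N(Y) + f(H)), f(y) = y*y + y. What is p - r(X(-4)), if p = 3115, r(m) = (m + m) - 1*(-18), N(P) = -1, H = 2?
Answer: 3097 - 2*sqrt(5) ≈ 3092.5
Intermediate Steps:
f(y) = y + y**2 (f(y) = y**2 + y = y + y**2)
X(Y) = sqrt(5) (X(Y) = sqrt(-1 + 2*(1 + 2)) = sqrt(-1 + 2*3) = sqrt(-1 + 6) = sqrt(5))
r(m) = 18 + 2*m (r(m) = 2*m + 18 = 18 + 2*m)
p - r(X(-4)) = 3115 - (18 + 2*sqrt(5)) = 3115 + (-18 - 2*sqrt(5)) = 3097 - 2*sqrt(5)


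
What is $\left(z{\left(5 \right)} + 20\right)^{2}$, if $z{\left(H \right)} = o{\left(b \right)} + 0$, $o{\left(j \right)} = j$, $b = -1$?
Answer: $361$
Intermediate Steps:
$z{\left(H \right)} = -1$ ($z{\left(H \right)} = -1 + 0 = -1$)
$\left(z{\left(5 \right)} + 20\right)^{2} = \left(-1 + 20\right)^{2} = 19^{2} = 361$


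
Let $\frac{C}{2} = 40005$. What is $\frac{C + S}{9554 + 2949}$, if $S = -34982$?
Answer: $\frac{45028}{12503} \approx 3.6014$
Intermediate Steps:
$C = 80010$ ($C = 2 \cdot 40005 = 80010$)
$\frac{C + S}{9554 + 2949} = \frac{80010 - 34982}{9554 + 2949} = \frac{45028}{12503}$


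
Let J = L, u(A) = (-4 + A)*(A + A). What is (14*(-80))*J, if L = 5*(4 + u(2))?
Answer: 22400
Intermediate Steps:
u(A) = 2*A*(-4 + A) (u(A) = (-4 + A)*(2*A) = 2*A*(-4 + A))
L = -20 (L = 5*(4 + 2*2*(-4 + 2)) = 5*(4 + 2*2*(-2)) = 5*(4 - 8) = 5*(-4) = -20)
J = -20
(14*(-80))*J = (14*(-80))*(-20) = -1120*(-20) = 22400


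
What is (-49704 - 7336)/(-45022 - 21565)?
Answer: 57040/66587 ≈ 0.85662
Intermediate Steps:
(-49704 - 7336)/(-45022 - 21565) = -57040/(-66587) = -57040*(-1/66587) = 57040/66587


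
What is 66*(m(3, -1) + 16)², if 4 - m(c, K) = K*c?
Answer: 34914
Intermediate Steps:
m(c, K) = 4 - K*c
66*(m(3, -1) + 16)² = 66*((4 - 1*(-1)*3) + 16)² = 66*((4 + 3) + 16)² = 66*(7 + 16)² = 66*23² = 66*529 = 34914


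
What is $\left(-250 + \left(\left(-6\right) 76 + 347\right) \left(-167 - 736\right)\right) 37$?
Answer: $3632549$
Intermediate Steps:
$\left(-250 + \left(\left(-6\right) 76 + 347\right) \left(-167 - 736\right)\right) 37 = \left(-250 + \left(-456 + 347\right) \left(-903\right)\right) 37 = \left(-250 - -98427\right) 37 = \left(-250 + 98427\right) 37 = 98177 \cdot 37 = 3632549$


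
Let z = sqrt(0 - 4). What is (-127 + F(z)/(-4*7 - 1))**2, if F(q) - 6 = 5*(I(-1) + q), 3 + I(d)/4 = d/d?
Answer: 13315101/841 + 72980*I/841 ≈ 15832.0 + 86.778*I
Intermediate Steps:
I(d) = -8 (I(d) = -12 + 4*(d/d) = -12 + 4*1 = -12 + 4 = -8)
z = 2*I (z = sqrt(-4) = 2*I ≈ 2.0*I)
F(q) = -34 + 5*q (F(q) = 6 + 5*(-8 + q) = 6 + (-40 + 5*q) = -34 + 5*q)
(-127 + F(z)/(-4*7 - 1))**2 = (-127 + (-34 + 5*(2*I))/(-4*7 - 1))**2 = (-127 + (-34 + 10*I)/(-28 - 1))**2 = (-127 + (-34 + 10*I)/(-29))**2 = (-127 + (-34 + 10*I)*(-1/29))**2 = (-127 + (34/29 - 10*I/29))**2 = (-3649/29 - 10*I/29)**2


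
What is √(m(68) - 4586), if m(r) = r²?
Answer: √38 ≈ 6.1644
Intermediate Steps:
√(m(68) - 4586) = √(68² - 4586) = √(4624 - 4586) = √38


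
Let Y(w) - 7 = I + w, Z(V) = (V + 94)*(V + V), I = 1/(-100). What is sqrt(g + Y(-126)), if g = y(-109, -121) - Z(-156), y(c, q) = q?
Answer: I*sqrt(1958401)/10 ≈ 139.94*I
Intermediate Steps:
I = -1/100 ≈ -0.010000
Z(V) = 2*V*(94 + V) (Z(V) = (94 + V)*(2*V) = 2*V*(94 + V))
Y(w) = 699/100 + w (Y(w) = 7 + (-1/100 + w) = 699/100 + w)
g = -19465 (g = -121 - 2*(-156)*(94 - 156) = -121 - 2*(-156)*(-62) = -121 - 1*19344 = -121 - 19344 = -19465)
sqrt(g + Y(-126)) = sqrt(-19465 + (699/100 - 126)) = sqrt(-19465 - 11901/100) = sqrt(-1958401/100) = I*sqrt(1958401)/10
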